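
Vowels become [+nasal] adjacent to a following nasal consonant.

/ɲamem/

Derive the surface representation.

[ɲãmẽm]

/a/ before nasal /m/ → [ã]
/e/ before nasal /m/ → [ẽ]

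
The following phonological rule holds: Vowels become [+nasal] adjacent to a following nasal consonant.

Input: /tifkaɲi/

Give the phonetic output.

/a/ before nasal /ɲ/ → [ã]

[tifkãɲi]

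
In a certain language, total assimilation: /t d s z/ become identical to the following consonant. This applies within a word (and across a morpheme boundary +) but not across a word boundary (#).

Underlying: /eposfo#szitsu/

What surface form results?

[epoffo#zzissu]

/s/ before /f/ → [f] (total assimilation)
/s/ before /z/ → [z] (total assimilation)
/t/ before /s/ → [s] (total assimilation)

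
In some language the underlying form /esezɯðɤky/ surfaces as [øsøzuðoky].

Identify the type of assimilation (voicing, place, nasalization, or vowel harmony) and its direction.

vowel harmony, regressive

/e/→[ø] /e/→[ø] /ɯ/→[u] /ɤ/→[o].
Vowels agree with the last vowel, so the harmony is regressive.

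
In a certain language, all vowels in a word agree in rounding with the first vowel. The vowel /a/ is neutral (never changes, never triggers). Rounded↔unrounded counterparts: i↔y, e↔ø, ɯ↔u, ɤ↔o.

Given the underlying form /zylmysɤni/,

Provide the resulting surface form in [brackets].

[zylmysony]

/ɤ/ harmonizes with /y/ ([+round]) → [o]
/i/ harmonizes with /y/ ([+round]) → [y]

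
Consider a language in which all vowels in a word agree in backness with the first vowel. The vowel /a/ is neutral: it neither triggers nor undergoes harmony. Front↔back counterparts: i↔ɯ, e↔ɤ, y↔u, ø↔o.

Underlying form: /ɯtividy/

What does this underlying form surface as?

/i/ harmonizes with /ɯ/ ([+back]) → [ɯ]
/i/ harmonizes with /ɯ/ ([+back]) → [ɯ]
/y/ harmonizes with /ɯ/ ([+back]) → [u]

[ɯtɯvɯdu]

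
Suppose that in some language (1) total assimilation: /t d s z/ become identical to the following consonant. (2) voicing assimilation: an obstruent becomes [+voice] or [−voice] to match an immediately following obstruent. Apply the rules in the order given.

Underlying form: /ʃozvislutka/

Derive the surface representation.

[ʃovvillukka]

Rule 1: /z/ before /v/ → [v] (total assimilation)
Rule 1: /s/ before /l/ → [l] (total assimilation)
Rule 1: /t/ before /k/ → [k] (total assimilation)
After rule 1: ʃovvillukka
Rule 2: no segment meets the rule's conditions; no change.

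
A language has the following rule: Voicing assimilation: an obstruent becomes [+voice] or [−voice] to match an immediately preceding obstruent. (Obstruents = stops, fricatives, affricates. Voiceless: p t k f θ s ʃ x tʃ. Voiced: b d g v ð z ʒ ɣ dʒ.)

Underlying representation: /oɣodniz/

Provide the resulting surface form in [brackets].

[oɣodniz]

no segment meets the rule's conditions; no change.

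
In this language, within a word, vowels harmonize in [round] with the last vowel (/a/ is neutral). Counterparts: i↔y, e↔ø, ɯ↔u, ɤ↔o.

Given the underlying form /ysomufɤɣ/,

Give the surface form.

/y/ harmonizes with /ɤ/ ([-round]) → [i]
/o/ harmonizes with /ɤ/ ([-round]) → [ɤ]
/u/ harmonizes with /ɤ/ ([-round]) → [ɯ]

[isɤmɯfɤɣ]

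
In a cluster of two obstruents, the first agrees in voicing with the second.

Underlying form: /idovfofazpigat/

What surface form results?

/v/ before /f/ (voiceless) → [f]
/z/ before /p/ (voiceless) → [s]

[idoffofaspigat]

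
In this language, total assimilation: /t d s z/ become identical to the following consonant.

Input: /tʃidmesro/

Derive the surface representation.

[tʃimmerro]

/d/ before /m/ → [m] (total assimilation)
/s/ before /r/ → [r] (total assimilation)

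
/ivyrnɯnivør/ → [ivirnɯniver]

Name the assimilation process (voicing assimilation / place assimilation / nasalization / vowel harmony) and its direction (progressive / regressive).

/y/→[i] /ø/→[e].
Vowels agree with the first vowel, so the harmony is progressive.

vowel harmony, progressive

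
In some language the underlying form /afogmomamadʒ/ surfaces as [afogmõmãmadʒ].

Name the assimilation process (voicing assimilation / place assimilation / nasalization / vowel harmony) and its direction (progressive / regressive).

/o/→[õ] /a/→[ã].
Each target copies a feature from the following segment, so the direction is regressive.

nasalization, regressive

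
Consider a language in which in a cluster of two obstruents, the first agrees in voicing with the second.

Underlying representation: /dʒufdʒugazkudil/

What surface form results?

[dʒuvdʒugaskudil]

/f/ before /dʒ/ (voiced) → [v]
/z/ before /k/ (voiceless) → [s]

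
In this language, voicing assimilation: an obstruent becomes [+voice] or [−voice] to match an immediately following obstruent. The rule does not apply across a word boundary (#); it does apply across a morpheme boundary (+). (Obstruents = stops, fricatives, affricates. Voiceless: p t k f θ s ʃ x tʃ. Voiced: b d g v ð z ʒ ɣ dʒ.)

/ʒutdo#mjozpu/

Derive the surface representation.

/t/ before /d/ (voiced) → [d]
/z/ before /p/ (voiceless) → [s]

[ʒuddo#mjospu]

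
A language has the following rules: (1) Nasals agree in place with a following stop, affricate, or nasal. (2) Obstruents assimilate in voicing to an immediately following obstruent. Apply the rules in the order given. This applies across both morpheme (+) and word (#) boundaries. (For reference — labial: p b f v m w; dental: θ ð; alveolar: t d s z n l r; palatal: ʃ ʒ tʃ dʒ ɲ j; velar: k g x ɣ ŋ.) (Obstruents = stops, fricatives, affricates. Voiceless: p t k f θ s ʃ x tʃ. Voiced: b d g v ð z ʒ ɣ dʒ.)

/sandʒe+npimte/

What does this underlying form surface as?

Rule 1: /n/ before /dʒ/ (palatal) → [ɲ]
Rule 1: /n/ before /p/ (labial) → [m]
Rule 1: /m/ before /t/ (alveolar) → [n]
After rule 1: saɲdʒe+mpinte
Rule 2: no segment meets the rule's conditions; no change.

[saɲdʒe+mpinte]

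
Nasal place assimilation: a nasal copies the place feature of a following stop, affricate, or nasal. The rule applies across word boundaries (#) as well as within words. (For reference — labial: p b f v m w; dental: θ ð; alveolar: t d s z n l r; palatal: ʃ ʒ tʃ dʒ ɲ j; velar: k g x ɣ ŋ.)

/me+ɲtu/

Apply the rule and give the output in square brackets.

[me+ntu]

/ɲ/ before /t/ (alveolar) → [n]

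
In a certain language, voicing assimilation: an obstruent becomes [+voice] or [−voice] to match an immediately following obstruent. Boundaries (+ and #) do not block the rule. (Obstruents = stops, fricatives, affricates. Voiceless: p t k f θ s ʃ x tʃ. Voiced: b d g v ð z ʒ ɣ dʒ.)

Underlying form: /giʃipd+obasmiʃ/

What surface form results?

[giʃibd+obasmiʃ]

/p/ before /d/ (voiced) → [b]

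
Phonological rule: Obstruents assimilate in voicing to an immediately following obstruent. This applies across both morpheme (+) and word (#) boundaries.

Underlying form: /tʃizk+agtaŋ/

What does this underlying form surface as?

[tʃisk+aktaŋ]

/z/ before /k/ (voiceless) → [s]
/g/ before /t/ (voiceless) → [k]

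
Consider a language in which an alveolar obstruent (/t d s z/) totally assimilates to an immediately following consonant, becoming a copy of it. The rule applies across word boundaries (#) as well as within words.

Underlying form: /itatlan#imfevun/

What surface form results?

/t/ before /l/ → [l] (total assimilation)

[itallan#imfevun]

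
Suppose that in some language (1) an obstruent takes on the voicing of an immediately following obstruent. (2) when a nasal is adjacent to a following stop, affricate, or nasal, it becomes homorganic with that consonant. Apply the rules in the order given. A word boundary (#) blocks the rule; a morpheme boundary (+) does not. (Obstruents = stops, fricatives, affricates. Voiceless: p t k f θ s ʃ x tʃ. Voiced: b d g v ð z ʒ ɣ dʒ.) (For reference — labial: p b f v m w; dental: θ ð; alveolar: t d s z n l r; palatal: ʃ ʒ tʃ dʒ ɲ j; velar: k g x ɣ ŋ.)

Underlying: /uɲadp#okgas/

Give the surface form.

[uɲatp#oggas]

Rule 1: /d/ before /p/ (voiceless) → [t]
Rule 1: /k/ before /g/ (voiced) → [g]
After rule 1: uɲatp#oggas
Rule 2: no segment meets the rule's conditions; no change.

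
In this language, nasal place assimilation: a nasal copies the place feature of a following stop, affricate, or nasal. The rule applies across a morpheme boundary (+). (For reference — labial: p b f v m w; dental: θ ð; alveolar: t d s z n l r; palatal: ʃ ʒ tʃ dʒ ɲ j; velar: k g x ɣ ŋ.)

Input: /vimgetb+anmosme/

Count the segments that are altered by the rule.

/m/ before /g/ (velar) → [ŋ]
/n/ before /m/ (labial) → [m]
2 segments change.

2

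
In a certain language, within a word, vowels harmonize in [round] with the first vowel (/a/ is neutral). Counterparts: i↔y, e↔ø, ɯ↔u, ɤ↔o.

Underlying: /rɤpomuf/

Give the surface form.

/o/ harmonizes with /ɤ/ ([-round]) → [ɤ]
/u/ harmonizes with /ɤ/ ([-round]) → [ɯ]

[rɤpɤmɯf]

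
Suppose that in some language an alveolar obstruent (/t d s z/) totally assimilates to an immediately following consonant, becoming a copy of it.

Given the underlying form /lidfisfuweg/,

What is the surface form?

[liffiffuweg]

/d/ before /f/ → [f] (total assimilation)
/s/ before /f/ → [f] (total assimilation)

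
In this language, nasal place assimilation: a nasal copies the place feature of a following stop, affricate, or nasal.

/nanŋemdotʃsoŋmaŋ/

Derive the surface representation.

/n/ before /ŋ/ (velar) → [ŋ]
/m/ before /d/ (alveolar) → [n]
/ŋ/ before /m/ (labial) → [m]

[naŋŋendotʃsommaŋ]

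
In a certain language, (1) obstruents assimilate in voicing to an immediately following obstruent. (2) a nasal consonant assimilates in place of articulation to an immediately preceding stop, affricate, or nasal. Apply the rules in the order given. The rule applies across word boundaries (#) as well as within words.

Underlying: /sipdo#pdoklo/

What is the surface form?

Rule 1: /p/ before /d/ (voiced) → [b]
Rule 1: /p/ before /d/ (voiced) → [b]
After rule 1: sibdo#bdoklo
Rule 2: no segment meets the rule's conditions; no change.

[sibdo#bdoklo]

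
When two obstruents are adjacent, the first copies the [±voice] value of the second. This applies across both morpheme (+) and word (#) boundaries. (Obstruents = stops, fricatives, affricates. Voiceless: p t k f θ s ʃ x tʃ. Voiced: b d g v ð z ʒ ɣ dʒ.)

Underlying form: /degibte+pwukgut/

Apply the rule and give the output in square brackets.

/b/ before /t/ (voiceless) → [p]
/k/ before /g/ (voiced) → [g]

[degipte+pwuggut]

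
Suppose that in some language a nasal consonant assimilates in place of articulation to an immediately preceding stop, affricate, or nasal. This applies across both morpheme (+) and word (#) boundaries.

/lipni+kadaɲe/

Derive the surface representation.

[lipmi+kadaɲe]

/n/ after /p/ (labial) → [m]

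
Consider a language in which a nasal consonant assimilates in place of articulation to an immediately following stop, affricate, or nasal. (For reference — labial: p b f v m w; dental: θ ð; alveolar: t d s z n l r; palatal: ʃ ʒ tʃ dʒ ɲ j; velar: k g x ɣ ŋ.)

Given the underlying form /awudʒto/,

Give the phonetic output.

no segment meets the rule's conditions; no change.

[awudʒto]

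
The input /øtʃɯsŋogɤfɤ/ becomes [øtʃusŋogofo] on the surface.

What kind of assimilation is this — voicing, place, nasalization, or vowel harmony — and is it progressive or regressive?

/ɯ/→[u] /ɤ/→[o] /ɤ/→[o].
Vowels agree with the first vowel, so the harmony is progressive.

vowel harmony, progressive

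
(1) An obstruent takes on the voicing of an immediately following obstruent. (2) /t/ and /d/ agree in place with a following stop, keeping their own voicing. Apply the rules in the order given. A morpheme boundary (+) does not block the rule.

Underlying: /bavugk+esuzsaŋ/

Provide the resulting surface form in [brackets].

Rule 1: /g/ before /k/ (voiceless) → [k]
Rule 1: /z/ before /s/ (voiceless) → [s]
After rule 1: bavukk+esussaŋ
Rule 2: no segment meets the rule's conditions; no change.

[bavukk+esussaŋ]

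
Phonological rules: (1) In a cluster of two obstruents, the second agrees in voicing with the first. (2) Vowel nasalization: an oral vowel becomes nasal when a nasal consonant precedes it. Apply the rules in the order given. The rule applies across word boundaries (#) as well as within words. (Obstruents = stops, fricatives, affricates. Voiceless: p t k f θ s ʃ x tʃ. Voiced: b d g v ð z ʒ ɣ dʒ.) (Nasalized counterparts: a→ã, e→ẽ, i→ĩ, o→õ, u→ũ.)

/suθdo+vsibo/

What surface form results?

Rule 1: /d/ after /θ/ (voiceless) → [t]
Rule 1: /s/ after /v/ (voiced) → [z]
After rule 1: suθto+vzibo
Rule 2: no segment meets the rule's conditions; no change.

[suθto+vzibo]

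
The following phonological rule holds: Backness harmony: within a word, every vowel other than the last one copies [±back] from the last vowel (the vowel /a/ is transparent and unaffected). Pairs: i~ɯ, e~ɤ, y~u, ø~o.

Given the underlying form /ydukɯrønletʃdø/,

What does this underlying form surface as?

/u/ harmonizes with /ø/ ([-back]) → [y]
/ɯ/ harmonizes with /ø/ ([-back]) → [i]

[ydykirønletʃdø]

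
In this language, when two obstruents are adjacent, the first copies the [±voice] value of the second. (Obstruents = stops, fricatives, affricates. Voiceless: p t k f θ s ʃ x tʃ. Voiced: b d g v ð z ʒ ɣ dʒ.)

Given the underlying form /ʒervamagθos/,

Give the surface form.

[ʒervamakθos]

/g/ before /θ/ (voiceless) → [k]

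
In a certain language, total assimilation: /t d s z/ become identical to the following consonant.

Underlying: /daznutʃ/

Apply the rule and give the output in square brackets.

[dannutʃ]

/z/ before /n/ → [n] (total assimilation)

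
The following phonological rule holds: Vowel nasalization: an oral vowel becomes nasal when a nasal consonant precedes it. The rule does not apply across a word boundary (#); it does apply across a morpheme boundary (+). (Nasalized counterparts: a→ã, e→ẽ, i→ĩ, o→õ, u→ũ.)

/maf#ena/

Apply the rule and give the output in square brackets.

/a/ after nasal /m/ → [ã]
/a/ after nasal /n/ → [ã]

[mãf#enã]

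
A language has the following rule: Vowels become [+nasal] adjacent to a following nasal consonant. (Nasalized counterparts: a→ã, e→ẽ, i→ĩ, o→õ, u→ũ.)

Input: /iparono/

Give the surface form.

[iparõno]

/o/ before nasal /n/ → [õ]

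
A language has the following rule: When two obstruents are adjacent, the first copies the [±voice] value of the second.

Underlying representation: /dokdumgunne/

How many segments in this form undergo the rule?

/k/ before /d/ (voiced) → [g]
1 segment changes.

1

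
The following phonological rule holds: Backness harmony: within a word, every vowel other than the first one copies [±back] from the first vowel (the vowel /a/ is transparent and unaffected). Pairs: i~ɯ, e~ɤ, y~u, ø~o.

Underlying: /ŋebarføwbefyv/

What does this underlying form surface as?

[ŋebarføwbefyv]

no segment meets the rule's conditions; no change.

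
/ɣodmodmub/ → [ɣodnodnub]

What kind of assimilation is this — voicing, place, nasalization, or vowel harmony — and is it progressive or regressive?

/m/→[n] /m/→[n].
Each target copies a feature from the preceding segment, so the direction is progressive.

place assimilation, progressive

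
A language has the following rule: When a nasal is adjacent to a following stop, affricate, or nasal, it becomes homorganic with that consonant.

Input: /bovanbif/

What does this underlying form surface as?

/n/ before /b/ (labial) → [m]

[bovambif]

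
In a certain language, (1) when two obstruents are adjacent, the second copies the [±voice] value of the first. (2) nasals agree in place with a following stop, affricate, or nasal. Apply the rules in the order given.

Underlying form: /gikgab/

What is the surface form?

[gikkab]

Rule 1: /g/ after /k/ (voiceless) → [k]
After rule 1: gikkab
Rule 2: no segment meets the rule's conditions; no change.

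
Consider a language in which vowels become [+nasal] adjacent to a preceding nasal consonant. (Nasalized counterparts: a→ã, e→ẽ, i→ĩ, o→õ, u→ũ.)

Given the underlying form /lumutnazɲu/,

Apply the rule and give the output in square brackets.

/u/ after nasal /m/ → [ũ]
/a/ after nasal /n/ → [ã]
/u/ after nasal /ɲ/ → [ũ]

[lumũtnãzɲũ]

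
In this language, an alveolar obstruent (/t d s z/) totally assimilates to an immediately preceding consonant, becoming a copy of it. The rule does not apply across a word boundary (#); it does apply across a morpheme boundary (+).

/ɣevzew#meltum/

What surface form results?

[ɣevvew#mellum]

/z/ after /v/ → [v] (total assimilation)
/t/ after /l/ → [l] (total assimilation)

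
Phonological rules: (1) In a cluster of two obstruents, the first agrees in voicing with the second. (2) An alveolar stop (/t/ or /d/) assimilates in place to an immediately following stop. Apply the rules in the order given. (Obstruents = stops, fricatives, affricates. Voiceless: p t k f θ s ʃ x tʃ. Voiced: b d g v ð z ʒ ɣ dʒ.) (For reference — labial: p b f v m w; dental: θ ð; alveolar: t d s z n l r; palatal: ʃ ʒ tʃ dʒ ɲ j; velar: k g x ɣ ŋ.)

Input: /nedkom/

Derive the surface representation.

[nekkom]

Rule 1: /d/ before /k/ (voiceless) → [t]
After rule 1: netkom
Rule 2: /t/ before /k/ (velar) → [k]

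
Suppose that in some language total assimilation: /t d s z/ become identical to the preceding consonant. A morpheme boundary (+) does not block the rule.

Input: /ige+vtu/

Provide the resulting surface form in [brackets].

/t/ after /v/ → [v] (total assimilation)

[ige+vvu]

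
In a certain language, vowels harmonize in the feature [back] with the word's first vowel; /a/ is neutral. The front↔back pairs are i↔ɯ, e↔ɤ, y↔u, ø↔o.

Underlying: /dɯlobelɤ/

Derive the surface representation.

[dɯlobɤlɤ]

/e/ harmonizes with /ɯ/ ([+back]) → [ɤ]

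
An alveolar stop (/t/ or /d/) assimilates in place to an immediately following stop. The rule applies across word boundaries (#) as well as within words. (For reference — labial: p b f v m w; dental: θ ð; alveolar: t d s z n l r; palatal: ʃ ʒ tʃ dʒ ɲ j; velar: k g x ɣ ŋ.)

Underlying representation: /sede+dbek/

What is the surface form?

/d/ before /b/ (labial) → [b]

[sede+bbek]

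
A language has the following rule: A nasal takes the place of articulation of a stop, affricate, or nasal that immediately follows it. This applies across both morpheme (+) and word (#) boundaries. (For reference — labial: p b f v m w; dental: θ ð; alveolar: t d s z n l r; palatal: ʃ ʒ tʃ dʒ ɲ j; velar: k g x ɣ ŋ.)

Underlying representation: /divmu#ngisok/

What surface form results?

[divmu#ŋgisok]

/n/ before /g/ (velar) → [ŋ]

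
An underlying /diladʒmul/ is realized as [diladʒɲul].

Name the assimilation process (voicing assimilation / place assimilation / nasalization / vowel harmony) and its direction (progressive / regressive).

/m/→[ɲ].
Each target copies a feature from the preceding segment, so the direction is progressive.

place assimilation, progressive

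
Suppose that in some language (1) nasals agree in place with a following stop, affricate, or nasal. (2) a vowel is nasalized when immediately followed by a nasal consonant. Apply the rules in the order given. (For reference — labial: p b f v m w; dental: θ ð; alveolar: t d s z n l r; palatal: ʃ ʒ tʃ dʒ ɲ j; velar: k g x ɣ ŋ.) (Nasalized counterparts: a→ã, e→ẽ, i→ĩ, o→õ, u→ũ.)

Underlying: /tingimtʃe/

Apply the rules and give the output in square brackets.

Rule 1: /n/ before /g/ (velar) → [ŋ]
Rule 1: /m/ before /tʃ/ (palatal) → [ɲ]
After rule 1: tiŋgiɲtʃe
Rule 2: /i/ before nasal /ŋ/ → [ĩ]
Rule 2: /i/ before nasal /ɲ/ → [ĩ]

[tĩŋgĩɲtʃe]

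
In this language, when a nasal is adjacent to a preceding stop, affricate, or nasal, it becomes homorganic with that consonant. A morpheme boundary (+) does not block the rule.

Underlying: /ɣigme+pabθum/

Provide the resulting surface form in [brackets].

[ɣigŋe+pabθum]

/m/ after /g/ (velar) → [ŋ]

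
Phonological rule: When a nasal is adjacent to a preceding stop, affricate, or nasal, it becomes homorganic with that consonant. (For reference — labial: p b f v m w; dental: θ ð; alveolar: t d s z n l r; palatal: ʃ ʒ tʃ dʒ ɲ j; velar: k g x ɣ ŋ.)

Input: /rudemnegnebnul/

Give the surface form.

/n/ after /m/ (labial) → [m]
/n/ after /g/ (velar) → [ŋ]
/n/ after /b/ (labial) → [m]

[rudemmegŋebmul]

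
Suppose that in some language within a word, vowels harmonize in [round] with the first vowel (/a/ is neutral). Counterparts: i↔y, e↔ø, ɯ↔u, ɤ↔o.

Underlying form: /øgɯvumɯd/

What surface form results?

/ɯ/ harmonizes with /ø/ ([+round]) → [u]
/ɯ/ harmonizes with /ø/ ([+round]) → [u]

[øguvumud]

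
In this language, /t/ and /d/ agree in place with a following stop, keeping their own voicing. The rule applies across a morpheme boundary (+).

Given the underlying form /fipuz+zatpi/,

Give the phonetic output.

/t/ before /p/ (labial) → [p]

[fipuz+zappi]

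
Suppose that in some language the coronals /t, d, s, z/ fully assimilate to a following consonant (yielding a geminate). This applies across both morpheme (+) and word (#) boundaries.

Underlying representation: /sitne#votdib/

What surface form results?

/t/ before /n/ → [n] (total assimilation)
/t/ before /d/ → [d] (total assimilation)

[sinne#voddib]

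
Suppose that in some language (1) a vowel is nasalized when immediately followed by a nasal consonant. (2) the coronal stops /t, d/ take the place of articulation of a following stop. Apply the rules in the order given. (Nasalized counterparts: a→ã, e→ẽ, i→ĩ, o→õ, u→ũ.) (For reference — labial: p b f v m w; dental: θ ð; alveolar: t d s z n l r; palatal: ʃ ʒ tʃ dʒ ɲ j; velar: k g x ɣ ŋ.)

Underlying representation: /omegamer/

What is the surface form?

[õmegãmer]

Rule 1: /o/ before nasal /m/ → [õ]
Rule 1: /a/ before nasal /m/ → [ã]
After rule 1: õmegãmer
Rule 2: no segment meets the rule's conditions; no change.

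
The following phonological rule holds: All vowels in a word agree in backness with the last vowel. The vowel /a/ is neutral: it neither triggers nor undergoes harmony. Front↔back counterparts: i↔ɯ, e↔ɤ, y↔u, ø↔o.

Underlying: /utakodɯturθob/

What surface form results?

no segment meets the rule's conditions; no change.

[utakodɯturθob]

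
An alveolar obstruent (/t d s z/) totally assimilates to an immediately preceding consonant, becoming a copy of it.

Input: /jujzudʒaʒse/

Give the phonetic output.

/z/ after /j/ → [j] (total assimilation)
/s/ after /ʒ/ → [ʒ] (total assimilation)

[jujjudʒaʒʒe]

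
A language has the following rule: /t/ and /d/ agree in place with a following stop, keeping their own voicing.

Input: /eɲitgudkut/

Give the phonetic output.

[eɲikgugkut]

/t/ before /g/ (velar) → [k]
/d/ before /k/ (velar) → [g]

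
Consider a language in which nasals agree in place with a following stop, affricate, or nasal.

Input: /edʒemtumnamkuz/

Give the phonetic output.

/m/ before /t/ (alveolar) → [n]
/m/ before /n/ (alveolar) → [n]
/m/ before /k/ (velar) → [ŋ]

[edʒentunnaŋkuz]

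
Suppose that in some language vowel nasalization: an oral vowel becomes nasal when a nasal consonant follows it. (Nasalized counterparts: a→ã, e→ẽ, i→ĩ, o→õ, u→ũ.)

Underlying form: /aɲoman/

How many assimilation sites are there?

3

/a/ before nasal /ɲ/ → [ã]
/o/ before nasal /m/ → [õ]
/a/ before nasal /n/ → [ã]
3 segments change.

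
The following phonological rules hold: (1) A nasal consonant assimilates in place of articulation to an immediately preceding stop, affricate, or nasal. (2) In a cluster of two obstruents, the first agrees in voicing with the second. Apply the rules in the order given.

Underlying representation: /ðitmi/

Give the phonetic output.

Rule 1: /m/ after /t/ (alveolar) → [n]
After rule 1: ðitni
Rule 2: no segment meets the rule's conditions; no change.

[ðitni]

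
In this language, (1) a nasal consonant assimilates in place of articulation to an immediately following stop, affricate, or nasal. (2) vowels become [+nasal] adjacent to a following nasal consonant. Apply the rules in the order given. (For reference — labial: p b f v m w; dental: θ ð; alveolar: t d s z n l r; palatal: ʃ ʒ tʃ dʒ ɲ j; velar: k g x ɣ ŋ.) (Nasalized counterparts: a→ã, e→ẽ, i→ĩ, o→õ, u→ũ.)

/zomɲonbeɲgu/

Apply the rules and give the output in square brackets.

[zõɲɲõmbẽŋgu]

Rule 1: /m/ before /ɲ/ (palatal) → [ɲ]
Rule 1: /n/ before /b/ (labial) → [m]
Rule 1: /ɲ/ before /g/ (velar) → [ŋ]
After rule 1: zoɲɲombeŋgu
Rule 2: /o/ before nasal /ɲ/ → [õ]
Rule 2: /o/ before nasal /m/ → [õ]
Rule 2: /e/ before nasal /ŋ/ → [ẽ]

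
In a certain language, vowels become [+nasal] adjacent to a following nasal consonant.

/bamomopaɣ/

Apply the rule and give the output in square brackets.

/a/ before nasal /m/ → [ã]
/o/ before nasal /m/ → [õ]

[bãmõmopaɣ]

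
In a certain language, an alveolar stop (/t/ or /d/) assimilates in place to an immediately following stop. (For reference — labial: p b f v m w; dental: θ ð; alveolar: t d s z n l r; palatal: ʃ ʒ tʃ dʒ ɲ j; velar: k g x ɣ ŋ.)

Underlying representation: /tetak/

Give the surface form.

[tetak]

no segment meets the rule's conditions; no change.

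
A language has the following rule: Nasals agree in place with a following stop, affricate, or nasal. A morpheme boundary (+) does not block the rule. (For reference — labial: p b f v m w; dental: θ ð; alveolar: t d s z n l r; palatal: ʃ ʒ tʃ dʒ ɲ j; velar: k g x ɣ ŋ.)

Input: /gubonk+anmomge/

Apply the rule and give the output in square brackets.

/n/ before /k/ (velar) → [ŋ]
/n/ before /m/ (labial) → [m]
/m/ before /g/ (velar) → [ŋ]

[guboŋk+ammoŋge]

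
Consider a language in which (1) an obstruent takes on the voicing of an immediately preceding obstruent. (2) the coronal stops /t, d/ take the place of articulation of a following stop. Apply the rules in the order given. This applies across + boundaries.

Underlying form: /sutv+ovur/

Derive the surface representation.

[sutf+ovur]

Rule 1: /v/ after /t/ (voiceless) → [f]
After rule 1: sutf+ovur
Rule 2: no segment meets the rule's conditions; no change.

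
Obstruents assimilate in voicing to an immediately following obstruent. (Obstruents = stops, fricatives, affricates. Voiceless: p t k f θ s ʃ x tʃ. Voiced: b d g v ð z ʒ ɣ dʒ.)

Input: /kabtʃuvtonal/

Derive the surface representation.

/b/ before /tʃ/ (voiceless) → [p]
/v/ before /t/ (voiceless) → [f]

[kaptʃuftonal]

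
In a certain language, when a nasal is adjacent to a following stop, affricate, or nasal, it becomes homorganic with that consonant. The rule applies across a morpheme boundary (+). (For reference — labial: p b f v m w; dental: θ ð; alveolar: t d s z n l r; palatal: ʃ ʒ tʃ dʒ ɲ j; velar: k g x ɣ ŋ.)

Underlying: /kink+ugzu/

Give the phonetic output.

/n/ before /k/ (velar) → [ŋ]

[kiŋk+ugzu]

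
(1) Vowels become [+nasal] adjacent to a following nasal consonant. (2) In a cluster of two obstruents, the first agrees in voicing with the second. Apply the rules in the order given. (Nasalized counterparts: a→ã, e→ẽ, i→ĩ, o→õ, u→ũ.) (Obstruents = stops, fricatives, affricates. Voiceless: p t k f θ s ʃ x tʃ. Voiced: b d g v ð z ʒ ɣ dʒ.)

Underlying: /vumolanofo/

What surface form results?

Rule 1: /u/ before nasal /m/ → [ũ]
Rule 1: /a/ before nasal /n/ → [ã]
After rule 1: vũmolãnofo
Rule 2: no segment meets the rule's conditions; no change.

[vũmolãnofo]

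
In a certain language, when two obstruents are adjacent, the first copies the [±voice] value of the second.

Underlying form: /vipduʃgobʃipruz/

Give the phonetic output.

/p/ before /d/ (voiced) → [b]
/ʃ/ before /g/ (voiced) → [ʒ]
/b/ before /ʃ/ (voiceless) → [p]

[vibduʒgopʃipruz]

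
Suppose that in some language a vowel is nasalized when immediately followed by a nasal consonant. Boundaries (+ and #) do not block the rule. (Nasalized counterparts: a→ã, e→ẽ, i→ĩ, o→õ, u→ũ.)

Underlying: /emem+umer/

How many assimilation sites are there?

3

/e/ before nasal /m/ → [ẽ]
/e/ before nasal /m/ → [ẽ]
/u/ before nasal /m/ → [ũ]
3 segments change.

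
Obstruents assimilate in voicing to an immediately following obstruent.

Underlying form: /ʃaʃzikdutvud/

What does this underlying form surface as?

/ʃ/ before /z/ (voiced) → [ʒ]
/k/ before /d/ (voiced) → [g]
/t/ before /v/ (voiced) → [d]

[ʃaʒzigdudvud]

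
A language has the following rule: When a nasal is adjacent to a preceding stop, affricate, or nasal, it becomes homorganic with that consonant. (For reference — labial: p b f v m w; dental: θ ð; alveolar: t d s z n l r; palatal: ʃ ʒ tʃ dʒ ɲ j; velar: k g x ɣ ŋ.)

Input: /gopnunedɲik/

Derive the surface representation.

[gopmunednik]

/n/ after /p/ (labial) → [m]
/ɲ/ after /d/ (alveolar) → [n]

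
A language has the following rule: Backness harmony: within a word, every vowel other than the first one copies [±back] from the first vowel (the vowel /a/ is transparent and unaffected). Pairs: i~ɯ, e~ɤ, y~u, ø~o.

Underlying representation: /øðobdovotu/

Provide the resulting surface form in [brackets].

/o/ harmonizes with /ø/ ([-back]) → [ø]
/o/ harmonizes with /ø/ ([-back]) → [ø]
/o/ harmonizes with /ø/ ([-back]) → [ø]
/u/ harmonizes with /ø/ ([-back]) → [y]

[øðøbdøvøty]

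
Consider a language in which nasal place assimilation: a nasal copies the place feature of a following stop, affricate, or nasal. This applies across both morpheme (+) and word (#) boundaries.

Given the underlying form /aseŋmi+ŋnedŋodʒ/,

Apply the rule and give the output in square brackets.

/ŋ/ before /m/ (labial) → [m]
/ŋ/ before /n/ (alveolar) → [n]

[asemmi+nnedŋodʒ]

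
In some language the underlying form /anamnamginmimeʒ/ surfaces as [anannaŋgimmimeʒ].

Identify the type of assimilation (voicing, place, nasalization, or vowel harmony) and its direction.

place assimilation, regressive

/m/→[n] /m/→[ŋ] /n/→[m].
Each target copies a feature from the following segment, so the direction is regressive.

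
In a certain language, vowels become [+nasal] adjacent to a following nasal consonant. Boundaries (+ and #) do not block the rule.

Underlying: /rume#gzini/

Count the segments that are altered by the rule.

2

/u/ before nasal /m/ → [ũ]
/i/ before nasal /n/ → [ĩ]
2 segments change.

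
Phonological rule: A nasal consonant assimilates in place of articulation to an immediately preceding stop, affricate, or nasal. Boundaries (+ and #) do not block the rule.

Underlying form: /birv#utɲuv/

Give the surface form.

/ɲ/ after /t/ (alveolar) → [n]

[birv#utnuv]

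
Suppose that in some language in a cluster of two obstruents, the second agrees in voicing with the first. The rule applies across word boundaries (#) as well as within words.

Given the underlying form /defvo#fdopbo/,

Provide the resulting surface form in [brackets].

[deffo#ftoppo]

/v/ after /f/ (voiceless) → [f]
/d/ after /f/ (voiceless) → [t]
/b/ after /p/ (voiceless) → [p]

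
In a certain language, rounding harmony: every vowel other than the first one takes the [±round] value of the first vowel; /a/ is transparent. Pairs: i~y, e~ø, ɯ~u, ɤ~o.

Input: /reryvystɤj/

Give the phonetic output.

[rerivistɤj]

/y/ harmonizes with /e/ ([-round]) → [i]
/y/ harmonizes with /e/ ([-round]) → [i]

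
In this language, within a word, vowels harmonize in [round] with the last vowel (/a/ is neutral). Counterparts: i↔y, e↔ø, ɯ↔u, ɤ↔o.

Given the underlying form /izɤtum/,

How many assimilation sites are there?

/i/ harmonizes with /u/ ([+round]) → [y]
/ɤ/ harmonizes with /u/ ([+round]) → [o]
2 segments change.

2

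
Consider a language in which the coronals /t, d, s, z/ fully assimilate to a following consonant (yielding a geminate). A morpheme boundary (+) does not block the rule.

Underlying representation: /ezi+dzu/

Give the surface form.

/d/ before /z/ → [z] (total assimilation)

[ezi+zzu]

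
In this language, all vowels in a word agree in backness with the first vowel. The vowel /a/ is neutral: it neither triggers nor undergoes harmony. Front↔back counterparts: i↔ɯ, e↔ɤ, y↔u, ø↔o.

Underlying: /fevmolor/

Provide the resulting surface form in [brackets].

/o/ harmonizes with /e/ ([-back]) → [ø]
/o/ harmonizes with /e/ ([-back]) → [ø]

[fevmølør]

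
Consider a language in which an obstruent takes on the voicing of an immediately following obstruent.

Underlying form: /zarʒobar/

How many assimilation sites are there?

No segment meets the rule's conditions.

0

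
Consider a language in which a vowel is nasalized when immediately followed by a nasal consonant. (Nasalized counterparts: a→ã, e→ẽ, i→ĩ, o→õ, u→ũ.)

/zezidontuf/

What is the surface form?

[zezidõntuf]

/o/ before nasal /n/ → [õ]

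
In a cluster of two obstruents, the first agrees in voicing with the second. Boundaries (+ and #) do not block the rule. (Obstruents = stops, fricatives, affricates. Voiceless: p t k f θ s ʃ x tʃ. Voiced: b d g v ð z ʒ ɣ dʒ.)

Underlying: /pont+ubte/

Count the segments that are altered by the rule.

1

/b/ before /t/ (voiceless) → [p]
1 segment changes.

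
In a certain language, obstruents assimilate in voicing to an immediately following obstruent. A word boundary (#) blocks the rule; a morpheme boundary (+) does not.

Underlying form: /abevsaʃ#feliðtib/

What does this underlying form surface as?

/v/ before /s/ (voiceless) → [f]
/ð/ before /t/ (voiceless) → [θ]

[abefsaʃ#feliθtib]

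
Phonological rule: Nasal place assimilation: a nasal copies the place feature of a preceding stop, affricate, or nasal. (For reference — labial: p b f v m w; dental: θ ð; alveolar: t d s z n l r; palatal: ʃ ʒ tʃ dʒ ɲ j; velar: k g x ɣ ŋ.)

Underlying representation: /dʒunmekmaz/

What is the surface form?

[dʒunnekŋaz]

/m/ after /n/ (alveolar) → [n]
/m/ after /k/ (velar) → [ŋ]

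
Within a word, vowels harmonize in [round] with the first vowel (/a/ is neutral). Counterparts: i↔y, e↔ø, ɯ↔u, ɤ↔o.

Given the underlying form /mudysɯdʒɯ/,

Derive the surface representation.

/ɯ/ harmonizes with /u/ ([+round]) → [u]
/ɯ/ harmonizes with /u/ ([+round]) → [u]

[mudysudʒu]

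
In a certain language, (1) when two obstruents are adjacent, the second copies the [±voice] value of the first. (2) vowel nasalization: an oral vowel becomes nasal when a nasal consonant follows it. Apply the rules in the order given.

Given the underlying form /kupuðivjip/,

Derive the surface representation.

[kupuðivjip]

Rule 1: no segment meets the rule's conditions; no change.
After rule 1: kupuðivjip
Rule 2: no segment meets the rule's conditions; no change.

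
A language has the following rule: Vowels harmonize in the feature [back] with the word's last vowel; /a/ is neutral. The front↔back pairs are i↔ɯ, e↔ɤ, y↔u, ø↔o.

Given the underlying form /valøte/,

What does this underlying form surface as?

no segment meets the rule's conditions; no change.

[valøte]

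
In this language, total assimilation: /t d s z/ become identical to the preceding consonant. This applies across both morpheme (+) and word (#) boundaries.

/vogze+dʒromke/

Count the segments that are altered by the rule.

/z/ after /g/ → [g] (total assimilation)
1 segment changes.

1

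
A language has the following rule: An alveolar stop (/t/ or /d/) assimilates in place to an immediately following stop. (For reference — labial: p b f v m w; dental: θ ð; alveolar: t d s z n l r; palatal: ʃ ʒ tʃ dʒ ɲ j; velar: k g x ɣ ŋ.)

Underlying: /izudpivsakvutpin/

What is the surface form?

[izubpivsakvuppin]

/d/ before /p/ (labial) → [b]
/t/ before /p/ (labial) → [p]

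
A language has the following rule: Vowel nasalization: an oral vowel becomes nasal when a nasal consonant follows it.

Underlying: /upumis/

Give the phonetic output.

[upũmis]

/u/ before nasal /m/ → [ũ]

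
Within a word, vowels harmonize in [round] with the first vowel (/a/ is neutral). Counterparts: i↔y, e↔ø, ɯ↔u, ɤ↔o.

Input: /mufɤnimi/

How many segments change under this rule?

/ɤ/ harmonizes with /u/ ([+round]) → [o]
/i/ harmonizes with /u/ ([+round]) → [y]
/i/ harmonizes with /u/ ([+round]) → [y]
3 segments change.

3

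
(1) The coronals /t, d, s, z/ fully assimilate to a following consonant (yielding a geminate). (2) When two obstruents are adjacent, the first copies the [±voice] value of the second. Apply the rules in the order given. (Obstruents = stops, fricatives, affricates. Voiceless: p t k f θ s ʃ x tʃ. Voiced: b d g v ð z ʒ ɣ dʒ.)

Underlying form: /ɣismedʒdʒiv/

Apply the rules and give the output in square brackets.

Rule 1: /s/ before /m/ → [m] (total assimilation)
After rule 1: ɣimmedʒdʒiv
Rule 2: no segment meets the rule's conditions; no change.

[ɣimmedʒdʒiv]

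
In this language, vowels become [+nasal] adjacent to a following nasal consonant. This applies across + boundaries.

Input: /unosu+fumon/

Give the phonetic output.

[ũnosu+fũmõn]

/u/ before nasal /n/ → [ũ]
/u/ before nasal /m/ → [ũ]
/o/ before nasal /n/ → [õ]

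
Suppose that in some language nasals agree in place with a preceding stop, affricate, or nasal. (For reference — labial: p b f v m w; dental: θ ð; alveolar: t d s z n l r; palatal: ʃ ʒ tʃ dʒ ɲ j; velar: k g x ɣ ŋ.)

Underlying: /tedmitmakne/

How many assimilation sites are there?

/m/ after /d/ (alveolar) → [n]
/m/ after /t/ (alveolar) → [n]
/n/ after /k/ (velar) → [ŋ]
3 segments change.

3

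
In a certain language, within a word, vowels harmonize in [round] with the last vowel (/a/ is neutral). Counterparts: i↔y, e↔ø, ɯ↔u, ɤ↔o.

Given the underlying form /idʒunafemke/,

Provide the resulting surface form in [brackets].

/u/ harmonizes with /e/ ([-round]) → [ɯ]

[idʒɯnafemke]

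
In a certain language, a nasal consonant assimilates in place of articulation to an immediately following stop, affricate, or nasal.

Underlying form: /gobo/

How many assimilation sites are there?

0

No segment meets the rule's conditions.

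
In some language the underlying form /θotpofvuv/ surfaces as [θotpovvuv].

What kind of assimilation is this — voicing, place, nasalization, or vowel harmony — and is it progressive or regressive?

/f/→[v].
Each target copies a feature from the following segment, so the direction is regressive.

voicing assimilation, regressive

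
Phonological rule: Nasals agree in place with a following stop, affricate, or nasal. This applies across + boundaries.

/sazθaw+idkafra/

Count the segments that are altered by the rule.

No segment meets the rule's conditions.

0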